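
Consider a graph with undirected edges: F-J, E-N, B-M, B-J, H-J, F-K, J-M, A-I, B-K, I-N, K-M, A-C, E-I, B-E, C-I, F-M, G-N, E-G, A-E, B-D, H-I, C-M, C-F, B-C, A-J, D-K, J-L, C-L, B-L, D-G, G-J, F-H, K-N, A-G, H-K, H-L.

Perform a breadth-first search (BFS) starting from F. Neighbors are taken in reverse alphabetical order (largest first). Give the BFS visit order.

F -> M -> K -> J -> H -> C -> B -> N -> D -> L -> G -> A -> I -> E

Visit F; enqueue M, K, J, H, C → queue [M, K, J, H, C]
Visit M; enqueue B → queue [K, J, H, C, B]
Visit K; enqueue N, D → queue [J, H, C, B, N, D]
Visit J; enqueue L, G, A → queue [H, C, B, N, D, L, G, A]
Visit H; enqueue I → queue [C, B, N, D, L, G, A, I]
Visit C → queue [B, N, D, L, G, A, I]
Visit B; enqueue E → queue [N, D, L, G, A, I, E]
Visit N → queue [D, L, G, A, I, E]
Visit D → queue [L, G, A, I, E]
Visit L → queue [G, A, I, E]
Visit G → queue [A, I, E]
Visit A → queue [I, E]
Visit I → queue [E]
Visit E → queue []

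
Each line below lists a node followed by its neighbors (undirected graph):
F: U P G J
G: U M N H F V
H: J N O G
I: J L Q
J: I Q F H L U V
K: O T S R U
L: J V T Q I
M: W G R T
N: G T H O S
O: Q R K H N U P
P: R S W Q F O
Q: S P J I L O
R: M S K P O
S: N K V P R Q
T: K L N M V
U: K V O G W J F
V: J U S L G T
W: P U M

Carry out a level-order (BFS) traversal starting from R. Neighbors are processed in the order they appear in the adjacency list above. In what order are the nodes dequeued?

R, M, S, K, P, O, W, G, T, N, V, Q, U, F, H, L, J, I

Visit R; enqueue M, S, K, P, O → queue [M, S, K, P, O]
Visit M; enqueue W, G, T → queue [S, K, P, O, W, G, T]
Visit S; enqueue N, V, Q → queue [K, P, O, W, G, T, N, V, Q]
Visit K; enqueue U → queue [P, O, W, G, T, N, V, Q, U]
Visit P; enqueue F → queue [O, W, G, T, N, V, Q, U, F]
Visit O; enqueue H → queue [W, G, T, N, V, Q, U, F, H]
Visit W → queue [G, T, N, V, Q, U, F, H]
Visit G → queue [T, N, V, Q, U, F, H]
Visit T; enqueue L → queue [N, V, Q, U, F, H, L]
Visit N → queue [V, Q, U, F, H, L]
Visit V; enqueue J → queue [Q, U, F, H, L, J]
Visit Q; enqueue I → queue [U, F, H, L, J, I]
Visit U → queue [F, H, L, J, I]
Visit F → queue [H, L, J, I]
Visit H → queue [L, J, I]
Visit L → queue [J, I]
Visit J → queue [I]
Visit I → queue []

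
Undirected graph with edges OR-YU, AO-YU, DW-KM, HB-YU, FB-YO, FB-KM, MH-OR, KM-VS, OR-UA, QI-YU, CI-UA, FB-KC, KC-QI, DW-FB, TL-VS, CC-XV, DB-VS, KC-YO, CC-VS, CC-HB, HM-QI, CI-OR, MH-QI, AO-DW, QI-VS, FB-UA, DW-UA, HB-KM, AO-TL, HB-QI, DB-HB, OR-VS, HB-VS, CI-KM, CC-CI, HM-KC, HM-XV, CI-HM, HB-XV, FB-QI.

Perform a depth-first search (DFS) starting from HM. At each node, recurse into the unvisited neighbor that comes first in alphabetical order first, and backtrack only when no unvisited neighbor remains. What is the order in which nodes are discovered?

HM → CI → CC → HB → DB → VS → KM → DW → AO → TL → YU → OR → MH → QI → FB → KC → YO → UA → XV

Visit HM
HM → CI
CI → CC
CC → HB
HB → DB
DB → VS
VS → KM
KM → DW
DW → AO
AO → TL
AO → YU
YU → OR
OR → MH
MH → QI
QI → FB
FB → KC
KC → YO
FB → UA
HB → XV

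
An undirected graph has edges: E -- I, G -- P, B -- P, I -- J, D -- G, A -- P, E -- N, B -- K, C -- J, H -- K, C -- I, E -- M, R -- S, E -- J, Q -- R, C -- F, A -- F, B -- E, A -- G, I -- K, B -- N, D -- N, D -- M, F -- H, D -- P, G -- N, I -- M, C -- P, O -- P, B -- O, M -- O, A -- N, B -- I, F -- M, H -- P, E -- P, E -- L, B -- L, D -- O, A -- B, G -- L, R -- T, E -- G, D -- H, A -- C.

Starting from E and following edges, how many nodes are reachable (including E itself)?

16

BFS from E visits: E, B, G, I, J, L, M, N, P, A, K, O, D, C, F, H
Reachable nodes: 16 of 20 total.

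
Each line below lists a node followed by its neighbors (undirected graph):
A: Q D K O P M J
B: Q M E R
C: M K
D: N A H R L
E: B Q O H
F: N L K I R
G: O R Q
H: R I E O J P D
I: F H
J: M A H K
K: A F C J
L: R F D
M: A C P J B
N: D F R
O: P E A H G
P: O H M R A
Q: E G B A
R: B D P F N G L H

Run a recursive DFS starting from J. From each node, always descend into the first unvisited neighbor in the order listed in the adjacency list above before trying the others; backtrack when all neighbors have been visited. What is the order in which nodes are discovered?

J → M → A → Q → E → B → R → D → N → F → L → K → C → I → H → O → P → G

Visit J
J → M
M → A
A → Q
Q → E
E → B
B → R
R → D
D → N
N → F
F → L
F → K
K → C
F → I
I → H
H → O
O → P
O → G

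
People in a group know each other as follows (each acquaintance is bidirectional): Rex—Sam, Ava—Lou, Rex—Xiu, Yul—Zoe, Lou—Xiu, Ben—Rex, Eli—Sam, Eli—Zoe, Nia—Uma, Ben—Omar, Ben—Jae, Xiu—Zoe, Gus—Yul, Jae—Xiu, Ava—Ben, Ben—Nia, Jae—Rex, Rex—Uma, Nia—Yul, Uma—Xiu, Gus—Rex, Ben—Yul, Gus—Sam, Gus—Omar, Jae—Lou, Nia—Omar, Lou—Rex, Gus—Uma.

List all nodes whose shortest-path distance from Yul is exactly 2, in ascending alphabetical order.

Ava, Eli, Jae, Omar, Rex, Sam, Uma, Xiu

Level 0: Yul
Level 1: Ben, Gus, Nia, Zoe
Level 2: Ava, Eli, Jae, Omar, Rex, Sam, Uma, Xiu
Level 3: Lou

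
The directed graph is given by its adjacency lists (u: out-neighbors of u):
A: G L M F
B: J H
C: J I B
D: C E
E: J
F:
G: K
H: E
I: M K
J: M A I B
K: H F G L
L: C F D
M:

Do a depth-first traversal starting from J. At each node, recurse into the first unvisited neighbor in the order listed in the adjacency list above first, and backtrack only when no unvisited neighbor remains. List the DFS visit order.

J -> M -> A -> G -> K -> H -> E -> F -> L -> C -> I -> B -> D

Visit J
J → M
J → A
A → G
G → K
K → H
H → E
K → F
K → L
L → C
C → I
C → B
L → D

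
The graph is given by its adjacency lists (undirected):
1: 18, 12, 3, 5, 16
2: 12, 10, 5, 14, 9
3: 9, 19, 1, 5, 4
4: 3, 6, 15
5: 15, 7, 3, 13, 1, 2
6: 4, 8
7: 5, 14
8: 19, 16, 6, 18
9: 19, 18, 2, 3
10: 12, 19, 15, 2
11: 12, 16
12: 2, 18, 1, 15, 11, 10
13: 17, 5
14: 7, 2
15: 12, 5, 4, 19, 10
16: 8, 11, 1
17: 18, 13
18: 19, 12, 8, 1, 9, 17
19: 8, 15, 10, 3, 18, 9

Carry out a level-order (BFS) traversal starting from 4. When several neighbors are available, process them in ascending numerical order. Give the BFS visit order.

Visit 4; enqueue 3, 6, 15 → queue [3, 6, 15]
Visit 3; enqueue 1, 5, 9, 19 → queue [6, 15, 1, 5, 9, 19]
Visit 6; enqueue 8 → queue [15, 1, 5, 9, 19, 8]
Visit 15; enqueue 10, 12 → queue [1, 5, 9, 19, 8, 10, 12]
Visit 1; enqueue 16, 18 → queue [5, 9, 19, 8, 10, 12, 16, 18]
Visit 5; enqueue 2, 7, 13 → queue [9, 19, 8, 10, 12, 16, 18, 2, 7, 13]
Visit 9 → queue [19, 8, 10, 12, 16, 18, 2, 7, 13]
Visit 19 → queue [8, 10, 12, 16, 18, 2, 7, 13]
Visit 8 → queue [10, 12, 16, 18, 2, 7, 13]
Visit 10 → queue [12, 16, 18, 2, 7, 13]
Visit 12; enqueue 11 → queue [16, 18, 2, 7, 13, 11]
Visit 16 → queue [18, 2, 7, 13, 11]
Visit 18; enqueue 17 → queue [2, 7, 13, 11, 17]
Visit 2; enqueue 14 → queue [7, 13, 11, 17, 14]
Visit 7 → queue [13, 11, 17, 14]
Visit 13 → queue [11, 17, 14]
Visit 11 → queue [17, 14]
Visit 17 → queue [14]
Visit 14 → queue []

4 3 6 15 1 5 9 19 8 10 12 16 18 2 7 13 11 17 14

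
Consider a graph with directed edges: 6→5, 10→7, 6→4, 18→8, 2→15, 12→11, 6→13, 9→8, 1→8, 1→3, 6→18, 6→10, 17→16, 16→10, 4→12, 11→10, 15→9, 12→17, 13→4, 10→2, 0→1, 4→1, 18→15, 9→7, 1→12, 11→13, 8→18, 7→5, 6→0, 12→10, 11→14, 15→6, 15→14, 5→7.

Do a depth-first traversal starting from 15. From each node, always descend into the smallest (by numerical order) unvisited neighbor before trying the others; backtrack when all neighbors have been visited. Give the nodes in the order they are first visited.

15 → 6 → 0 → 1 → 3 → 8 → 18 → 12 → 10 → 2 → 7 → 5 → 11 → 13 → 4 → 14 → 17 → 16 → 9

Visit 15
15 → 6
6 → 0
0 → 1
1 → 3
1 → 8
8 → 18
1 → 12
12 → 10
10 → 2
10 → 7
7 → 5
12 → 11
11 → 13
13 → 4
11 → 14
12 → 17
17 → 16
15 → 9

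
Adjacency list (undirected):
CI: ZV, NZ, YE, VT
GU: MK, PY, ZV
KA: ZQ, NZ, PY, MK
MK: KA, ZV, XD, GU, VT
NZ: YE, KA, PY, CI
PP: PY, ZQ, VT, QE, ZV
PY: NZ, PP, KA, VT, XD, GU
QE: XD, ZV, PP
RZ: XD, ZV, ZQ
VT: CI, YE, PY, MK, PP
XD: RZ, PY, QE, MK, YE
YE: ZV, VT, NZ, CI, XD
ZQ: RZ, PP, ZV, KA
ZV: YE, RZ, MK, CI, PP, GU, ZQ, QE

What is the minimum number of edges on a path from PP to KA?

Level 0: PP
Level 1: PY, QE, VT, ZQ, ZV
Level 2: CI, GU, KA, MK, NZ, RZ, XD, YE
KA first appears at level 2.

2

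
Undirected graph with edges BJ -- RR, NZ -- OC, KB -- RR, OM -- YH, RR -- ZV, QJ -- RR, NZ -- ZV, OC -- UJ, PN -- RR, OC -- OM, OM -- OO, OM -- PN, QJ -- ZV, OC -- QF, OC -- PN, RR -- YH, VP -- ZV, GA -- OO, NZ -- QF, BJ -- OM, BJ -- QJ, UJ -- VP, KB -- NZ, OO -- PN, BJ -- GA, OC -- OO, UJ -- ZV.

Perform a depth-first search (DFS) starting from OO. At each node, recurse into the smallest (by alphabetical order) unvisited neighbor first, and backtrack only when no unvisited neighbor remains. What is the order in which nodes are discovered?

Visit OO
OO → GA
GA → BJ
BJ → OM
OM → OC
OC → NZ
NZ → KB
KB → RR
RR → PN
RR → QJ
QJ → ZV
ZV → UJ
UJ → VP
RR → YH
NZ → QF

OO, GA, BJ, OM, OC, NZ, KB, RR, PN, QJ, ZV, UJ, VP, YH, QF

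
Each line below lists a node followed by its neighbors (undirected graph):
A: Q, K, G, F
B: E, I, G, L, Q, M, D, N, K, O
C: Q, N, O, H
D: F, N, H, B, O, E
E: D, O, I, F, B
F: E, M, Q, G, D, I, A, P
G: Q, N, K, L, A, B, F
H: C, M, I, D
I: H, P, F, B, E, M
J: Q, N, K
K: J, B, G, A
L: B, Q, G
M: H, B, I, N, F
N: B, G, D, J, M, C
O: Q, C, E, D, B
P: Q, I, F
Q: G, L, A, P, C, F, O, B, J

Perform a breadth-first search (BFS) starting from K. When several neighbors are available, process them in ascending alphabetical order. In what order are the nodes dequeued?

Visit K; enqueue A, B, G, J → queue [A, B, G, J]
Visit A; enqueue F, Q → queue [B, G, J, F, Q]
Visit B; enqueue D, E, I, L, M, N, O → queue [G, J, F, Q, D, E, I, L, M, N, O]
Visit G → queue [J, F, Q, D, E, I, L, M, N, O]
Visit J → queue [F, Q, D, E, I, L, M, N, O]
Visit F; enqueue P → queue [Q, D, E, I, L, M, N, O, P]
Visit Q; enqueue C → queue [D, E, I, L, M, N, O, P, C]
Visit D; enqueue H → queue [E, I, L, M, N, O, P, C, H]
Visit E → queue [I, L, M, N, O, P, C, H]
Visit I → queue [L, M, N, O, P, C, H]
Visit L → queue [M, N, O, P, C, H]
Visit M → queue [N, O, P, C, H]
Visit N → queue [O, P, C, H]
Visit O → queue [P, C, H]
Visit P → queue [C, H]
Visit C → queue [H]
Visit H → queue []

K -> A -> B -> G -> J -> F -> Q -> D -> E -> I -> L -> M -> N -> O -> P -> C -> H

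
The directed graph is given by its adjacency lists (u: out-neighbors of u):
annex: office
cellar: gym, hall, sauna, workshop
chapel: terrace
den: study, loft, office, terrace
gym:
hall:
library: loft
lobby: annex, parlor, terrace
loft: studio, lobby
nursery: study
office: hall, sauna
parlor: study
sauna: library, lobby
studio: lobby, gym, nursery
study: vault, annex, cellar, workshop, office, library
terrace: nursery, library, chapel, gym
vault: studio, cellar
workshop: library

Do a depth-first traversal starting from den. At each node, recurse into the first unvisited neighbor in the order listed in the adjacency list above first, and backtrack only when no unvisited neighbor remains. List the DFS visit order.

Visit den
den → study
study → vault
vault → studio
studio → lobby
lobby → annex
annex → office
office → hall
office → sauna
sauna → library
library → loft
lobby → parlor
lobby → terrace
terrace → nursery
terrace → chapel
terrace → gym
vault → cellar
cellar → workshop

den, study, vault, studio, lobby, annex, office, hall, sauna, library, loft, parlor, terrace, nursery, chapel, gym, cellar, workshop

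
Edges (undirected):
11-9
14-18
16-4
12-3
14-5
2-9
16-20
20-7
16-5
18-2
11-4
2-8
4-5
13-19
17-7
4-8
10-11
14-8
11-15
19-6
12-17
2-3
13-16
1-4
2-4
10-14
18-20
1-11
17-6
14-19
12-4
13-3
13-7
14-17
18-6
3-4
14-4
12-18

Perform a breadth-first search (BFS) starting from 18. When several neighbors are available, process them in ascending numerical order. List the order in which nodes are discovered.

Visit 18; enqueue 2, 6, 12, 14, 20 → queue [2, 6, 12, 14, 20]
Visit 2; enqueue 3, 4, 8, 9 → queue [6, 12, 14, 20, 3, 4, 8, 9]
Visit 6; enqueue 17, 19 → queue [12, 14, 20, 3, 4, 8, 9, 17, 19]
Visit 12 → queue [14, 20, 3, 4, 8, 9, 17, 19]
Visit 14; enqueue 5, 10 → queue [20, 3, 4, 8, 9, 17, 19, 5, 10]
Visit 20; enqueue 7, 16 → queue [3, 4, 8, 9, 17, 19, 5, 10, 7, 16]
Visit 3; enqueue 13 → queue [4, 8, 9, 17, 19, 5, 10, 7, 16, 13]
Visit 4; enqueue 1, 11 → queue [8, 9, 17, 19, 5, 10, 7, 16, 13, 1, 11]
Visit 8 → queue [9, 17, 19, 5, 10, 7, 16, 13, 1, 11]
Visit 9 → queue [17, 19, 5, 10, 7, 16, 13, 1, 11]
Visit 17 → queue [19, 5, 10, 7, 16, 13, 1, 11]
Visit 19 → queue [5, 10, 7, 16, 13, 1, 11]
Visit 5 → queue [10, 7, 16, 13, 1, 11]
Visit 10 → queue [7, 16, 13, 1, 11]
Visit 7 → queue [16, 13, 1, 11]
Visit 16 → queue [13, 1, 11]
Visit 13 → queue [1, 11]
Visit 1 → queue [11]
Visit 11; enqueue 15 → queue [15]
Visit 15 → queue []

18, 2, 6, 12, 14, 20, 3, 4, 8, 9, 17, 19, 5, 10, 7, 16, 13, 1, 11, 15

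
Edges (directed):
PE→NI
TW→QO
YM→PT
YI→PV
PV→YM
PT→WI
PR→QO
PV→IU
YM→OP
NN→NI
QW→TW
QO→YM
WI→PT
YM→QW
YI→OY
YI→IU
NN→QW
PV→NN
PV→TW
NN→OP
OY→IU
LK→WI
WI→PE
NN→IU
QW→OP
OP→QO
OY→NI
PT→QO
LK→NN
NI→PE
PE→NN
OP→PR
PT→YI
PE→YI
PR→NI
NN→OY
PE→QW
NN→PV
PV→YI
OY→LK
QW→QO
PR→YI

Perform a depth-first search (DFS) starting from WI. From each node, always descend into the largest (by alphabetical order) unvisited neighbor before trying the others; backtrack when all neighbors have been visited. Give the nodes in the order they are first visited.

Visit WI
WI → PT
PT → YI
YI → PV
PV → YM
YM → QW
QW → TW
TW → QO
QW → OP
OP → PR
PR → NI
NI → PE
PE → NN
NN → OY
OY → LK
OY → IU

WI -> PT -> YI -> PV -> YM -> QW -> TW -> QO -> OP -> PR -> NI -> PE -> NN -> OY -> LK -> IU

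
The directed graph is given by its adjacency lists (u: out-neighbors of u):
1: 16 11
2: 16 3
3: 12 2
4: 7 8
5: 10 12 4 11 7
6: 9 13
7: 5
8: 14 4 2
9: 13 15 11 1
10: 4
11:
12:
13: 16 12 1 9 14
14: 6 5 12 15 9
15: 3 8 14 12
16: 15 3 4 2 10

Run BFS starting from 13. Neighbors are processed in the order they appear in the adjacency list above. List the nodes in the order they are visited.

13 → 16 → 12 → 1 → 9 → 14 → 15 → 3 → 4 → 2 → 10 → 11 → 6 → 5 → 8 → 7

Visit 13; enqueue 16, 12, 1, 9, 14 → queue [16, 12, 1, 9, 14]
Visit 16; enqueue 15, 3, 4, 2, 10 → queue [12, 1, 9, 14, 15, 3, 4, 2, 10]
Visit 12 → queue [1, 9, 14, 15, 3, 4, 2, 10]
Visit 1; enqueue 11 → queue [9, 14, 15, 3, 4, 2, 10, 11]
Visit 9 → queue [14, 15, 3, 4, 2, 10, 11]
Visit 14; enqueue 6, 5 → queue [15, 3, 4, 2, 10, 11, 6, 5]
Visit 15; enqueue 8 → queue [3, 4, 2, 10, 11, 6, 5, 8]
Visit 3 → queue [4, 2, 10, 11, 6, 5, 8]
Visit 4; enqueue 7 → queue [2, 10, 11, 6, 5, 8, 7]
Visit 2 → queue [10, 11, 6, 5, 8, 7]
Visit 10 → queue [11, 6, 5, 8, 7]
Visit 11 → queue [6, 5, 8, 7]
Visit 6 → queue [5, 8, 7]
Visit 5 → queue [8, 7]
Visit 8 → queue [7]
Visit 7 → queue []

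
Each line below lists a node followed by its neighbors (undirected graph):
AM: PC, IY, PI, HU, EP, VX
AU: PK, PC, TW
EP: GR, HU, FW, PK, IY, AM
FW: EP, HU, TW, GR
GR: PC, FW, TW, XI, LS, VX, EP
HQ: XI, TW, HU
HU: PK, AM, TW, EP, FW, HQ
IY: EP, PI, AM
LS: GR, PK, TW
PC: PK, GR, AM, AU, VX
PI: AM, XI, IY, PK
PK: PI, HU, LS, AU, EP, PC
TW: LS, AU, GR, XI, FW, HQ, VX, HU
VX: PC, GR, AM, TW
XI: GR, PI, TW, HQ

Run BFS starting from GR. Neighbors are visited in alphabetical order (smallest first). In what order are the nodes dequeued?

Visit GR; enqueue EP, FW, LS, PC, TW, VX, XI → queue [EP, FW, LS, PC, TW, VX, XI]
Visit EP; enqueue AM, HU, IY, PK → queue [FW, LS, PC, TW, VX, XI, AM, HU, IY, PK]
Visit FW → queue [LS, PC, TW, VX, XI, AM, HU, IY, PK]
Visit LS → queue [PC, TW, VX, XI, AM, HU, IY, PK]
Visit PC; enqueue AU → queue [TW, VX, XI, AM, HU, IY, PK, AU]
Visit TW; enqueue HQ → queue [VX, XI, AM, HU, IY, PK, AU, HQ]
Visit VX → queue [XI, AM, HU, IY, PK, AU, HQ]
Visit XI; enqueue PI → queue [AM, HU, IY, PK, AU, HQ, PI]
Visit AM → queue [HU, IY, PK, AU, HQ, PI]
Visit HU → queue [IY, PK, AU, HQ, PI]
Visit IY → queue [PK, AU, HQ, PI]
Visit PK → queue [AU, HQ, PI]
Visit AU → queue [HQ, PI]
Visit HQ → queue [PI]
Visit PI → queue []

GR, EP, FW, LS, PC, TW, VX, XI, AM, HU, IY, PK, AU, HQ, PI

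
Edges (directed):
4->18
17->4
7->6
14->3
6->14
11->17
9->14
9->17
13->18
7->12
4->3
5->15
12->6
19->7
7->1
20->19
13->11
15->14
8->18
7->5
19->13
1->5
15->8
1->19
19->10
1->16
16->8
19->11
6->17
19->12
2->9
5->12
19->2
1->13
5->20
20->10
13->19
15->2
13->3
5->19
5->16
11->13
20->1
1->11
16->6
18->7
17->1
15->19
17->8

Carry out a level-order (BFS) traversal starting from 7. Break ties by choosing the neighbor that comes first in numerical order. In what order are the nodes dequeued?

7, 1, 5, 6, 12, 11, 13, 16, 19, 15, 20, 14, 17, 3, 18, 8, 2, 10, 4, 9

Visit 7; enqueue 1, 5, 6, 12 → queue [1, 5, 6, 12]
Visit 1; enqueue 11, 13, 16, 19 → queue [5, 6, 12, 11, 13, 16, 19]
Visit 5; enqueue 15, 20 → queue [6, 12, 11, 13, 16, 19, 15, 20]
Visit 6; enqueue 14, 17 → queue [12, 11, 13, 16, 19, 15, 20, 14, 17]
Visit 12 → queue [11, 13, 16, 19, 15, 20, 14, 17]
Visit 11 → queue [13, 16, 19, 15, 20, 14, 17]
Visit 13; enqueue 3, 18 → queue [16, 19, 15, 20, 14, 17, 3, 18]
Visit 16; enqueue 8 → queue [19, 15, 20, 14, 17, 3, 18, 8]
Visit 19; enqueue 2, 10 → queue [15, 20, 14, 17, 3, 18, 8, 2, 10]
Visit 15 → queue [20, 14, 17, 3, 18, 8, 2, 10]
Visit 20 → queue [14, 17, 3, 18, 8, 2, 10]
Visit 14 → queue [17, 3, 18, 8, 2, 10]
Visit 17; enqueue 4 → queue [3, 18, 8, 2, 10, 4]
Visit 3 → queue [18, 8, 2, 10, 4]
Visit 18 → queue [8, 2, 10, 4]
Visit 8 → queue [2, 10, 4]
Visit 2; enqueue 9 → queue [10, 4, 9]
Visit 10 → queue [4, 9]
Visit 4 → queue [9]
Visit 9 → queue []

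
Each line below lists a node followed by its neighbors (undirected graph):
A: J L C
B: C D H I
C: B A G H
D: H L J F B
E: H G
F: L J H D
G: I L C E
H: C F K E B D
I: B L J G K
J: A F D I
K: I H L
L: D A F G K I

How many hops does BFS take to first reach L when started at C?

2

Level 0: C
Level 1: A, B, G, H
Level 2: D, E, F, I, J, K, L
L first appears at level 2.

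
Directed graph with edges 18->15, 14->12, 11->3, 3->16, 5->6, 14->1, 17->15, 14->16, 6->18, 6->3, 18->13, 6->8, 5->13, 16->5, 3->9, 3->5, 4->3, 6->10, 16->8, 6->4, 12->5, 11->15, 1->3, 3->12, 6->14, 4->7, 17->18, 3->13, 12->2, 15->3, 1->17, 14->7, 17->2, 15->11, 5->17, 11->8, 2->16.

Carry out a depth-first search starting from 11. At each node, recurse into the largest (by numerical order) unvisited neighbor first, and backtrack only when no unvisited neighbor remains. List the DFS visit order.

11 -> 15 -> 3 -> 16 -> 8 -> 5 -> 17 -> 18 -> 13 -> 2 -> 6 -> 14 -> 12 -> 7 -> 1 -> 10 -> 4 -> 9

Visit 11
11 → 15
15 → 3
3 → 16
16 → 8
16 → 5
5 → 17
17 → 18
18 → 13
17 → 2
5 → 6
6 → 14
14 → 12
14 → 7
14 → 1
6 → 10
6 → 4
3 → 9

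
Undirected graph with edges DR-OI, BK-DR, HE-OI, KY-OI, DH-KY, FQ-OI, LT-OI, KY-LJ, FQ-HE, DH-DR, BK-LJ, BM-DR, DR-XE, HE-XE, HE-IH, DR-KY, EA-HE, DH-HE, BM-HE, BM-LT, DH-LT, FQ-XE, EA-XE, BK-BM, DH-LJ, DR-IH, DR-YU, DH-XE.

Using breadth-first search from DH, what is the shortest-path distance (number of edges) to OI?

Level 0: DH
Level 1: DR, HE, KY, LJ, LT, XE
Level 2: BK, BM, EA, FQ, IH, OI, YU
OI first appears at level 2.

2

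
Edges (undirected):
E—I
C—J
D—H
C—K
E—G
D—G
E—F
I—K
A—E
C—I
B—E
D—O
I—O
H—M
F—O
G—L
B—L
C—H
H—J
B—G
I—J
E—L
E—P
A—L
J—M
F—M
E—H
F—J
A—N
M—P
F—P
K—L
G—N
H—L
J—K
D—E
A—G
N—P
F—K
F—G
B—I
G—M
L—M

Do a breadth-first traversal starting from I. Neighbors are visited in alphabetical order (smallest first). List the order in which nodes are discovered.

Visit I; enqueue B, C, E, J, K, O → queue [B, C, E, J, K, O]
Visit B; enqueue G, L → queue [C, E, J, K, O, G, L]
Visit C; enqueue H → queue [E, J, K, O, G, L, H]
Visit E; enqueue A, D, F, P → queue [J, K, O, G, L, H, A, D, F, P]
Visit J; enqueue M → queue [K, O, G, L, H, A, D, F, P, M]
Visit K → queue [O, G, L, H, A, D, F, P, M]
Visit O → queue [G, L, H, A, D, F, P, M]
Visit G; enqueue N → queue [L, H, A, D, F, P, M, N]
Visit L → queue [H, A, D, F, P, M, N]
Visit H → queue [A, D, F, P, M, N]
Visit A → queue [D, F, P, M, N]
Visit D → queue [F, P, M, N]
Visit F → queue [P, M, N]
Visit P → queue [M, N]
Visit M → queue [N]
Visit N → queue []

I, B, C, E, J, K, O, G, L, H, A, D, F, P, M, N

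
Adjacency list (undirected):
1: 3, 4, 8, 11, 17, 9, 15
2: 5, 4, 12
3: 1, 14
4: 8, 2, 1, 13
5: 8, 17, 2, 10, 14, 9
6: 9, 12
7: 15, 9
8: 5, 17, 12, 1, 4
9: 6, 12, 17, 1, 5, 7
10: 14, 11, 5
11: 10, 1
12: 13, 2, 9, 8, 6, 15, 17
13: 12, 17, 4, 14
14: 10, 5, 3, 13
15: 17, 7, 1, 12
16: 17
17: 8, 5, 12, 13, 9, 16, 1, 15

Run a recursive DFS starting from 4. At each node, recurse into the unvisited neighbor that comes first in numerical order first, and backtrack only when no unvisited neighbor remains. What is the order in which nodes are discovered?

Visit 4
4 → 1
1 → 3
3 → 14
14 → 5
5 → 2
2 → 12
12 → 6
6 → 9
9 → 7
7 → 15
15 → 17
17 → 8
17 → 13
17 → 16
5 → 10
10 → 11

4, 1, 3, 14, 5, 2, 12, 6, 9, 7, 15, 17, 8, 13, 16, 10, 11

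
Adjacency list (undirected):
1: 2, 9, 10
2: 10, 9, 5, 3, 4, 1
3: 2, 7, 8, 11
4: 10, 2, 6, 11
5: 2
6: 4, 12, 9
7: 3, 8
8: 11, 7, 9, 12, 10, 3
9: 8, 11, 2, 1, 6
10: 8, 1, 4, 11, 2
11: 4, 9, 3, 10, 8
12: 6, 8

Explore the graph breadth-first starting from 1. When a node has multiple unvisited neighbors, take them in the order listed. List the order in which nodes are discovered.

1, 2, 9, 10, 5, 3, 4, 8, 11, 6, 7, 12

Visit 1; enqueue 2, 9, 10 → queue [2, 9, 10]
Visit 2; enqueue 5, 3, 4 → queue [9, 10, 5, 3, 4]
Visit 9; enqueue 8, 11, 6 → queue [10, 5, 3, 4, 8, 11, 6]
Visit 10 → queue [5, 3, 4, 8, 11, 6]
Visit 5 → queue [3, 4, 8, 11, 6]
Visit 3; enqueue 7 → queue [4, 8, 11, 6, 7]
Visit 4 → queue [8, 11, 6, 7]
Visit 8; enqueue 12 → queue [11, 6, 7, 12]
Visit 11 → queue [6, 7, 12]
Visit 6 → queue [7, 12]
Visit 7 → queue [12]
Visit 12 → queue []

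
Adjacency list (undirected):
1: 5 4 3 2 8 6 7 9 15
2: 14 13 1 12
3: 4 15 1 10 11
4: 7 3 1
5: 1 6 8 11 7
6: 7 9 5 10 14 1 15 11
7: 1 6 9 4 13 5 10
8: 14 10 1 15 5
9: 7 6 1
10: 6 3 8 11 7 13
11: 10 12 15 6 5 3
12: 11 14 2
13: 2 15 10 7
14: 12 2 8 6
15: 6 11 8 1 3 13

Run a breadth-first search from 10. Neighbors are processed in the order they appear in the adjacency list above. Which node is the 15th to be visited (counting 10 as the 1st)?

2

Visit 10; enqueue 6, 3, 8, 11, 7, 13 → queue [6, 3, 8, 11, 7, 13]
Visit 6; enqueue 9, 5, 14, 1, 15 → queue [3, 8, 11, 7, 13, 9, 5, 14, 1, 15]
Visit 3; enqueue 4 → queue [8, 11, 7, 13, 9, 5, 14, 1, 15, 4]
Visit 8 → queue [11, 7, 13, 9, 5, 14, 1, 15, 4]
Visit 11; enqueue 12 → queue [7, 13, 9, 5, 14, 1, 15, 4, 12]
Visit 7 → queue [13, 9, 5, 14, 1, 15, 4, 12]
Visit 13; enqueue 2 → queue [9, 5, 14, 1, 15, 4, 12, 2]
Visit 9 → queue [5, 14, 1, 15, 4, 12, 2]
Visit 5 → queue [14, 1, 15, 4, 12, 2]
Visit 14 → queue [1, 15, 4, 12, 2]
Visit 1 → queue [15, 4, 12, 2]
Visit 15 → queue [4, 12, 2]
Visit 4 → queue [12, 2]
Visit 12 → queue [2]
Visit 2 → queue []

Visit order: 10, 6, 3, 8, 11, 7, 13, 9, 5, 14, 1, 15, 4, 12, 2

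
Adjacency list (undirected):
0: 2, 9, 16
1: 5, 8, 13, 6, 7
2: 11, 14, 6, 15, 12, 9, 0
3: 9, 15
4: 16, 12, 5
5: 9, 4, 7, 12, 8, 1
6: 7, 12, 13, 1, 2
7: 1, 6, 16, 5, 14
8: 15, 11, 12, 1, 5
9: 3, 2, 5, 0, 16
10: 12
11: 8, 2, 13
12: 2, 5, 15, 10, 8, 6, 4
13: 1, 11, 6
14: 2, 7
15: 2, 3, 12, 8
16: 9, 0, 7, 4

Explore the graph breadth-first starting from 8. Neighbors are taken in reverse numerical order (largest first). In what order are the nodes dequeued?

8 -> 15 -> 12 -> 11 -> 5 -> 1 -> 3 -> 2 -> 10 -> 6 -> 4 -> 13 -> 9 -> 7 -> 14 -> 0 -> 16

Visit 8; enqueue 15, 12, 11, 5, 1 → queue [15, 12, 11, 5, 1]
Visit 15; enqueue 3, 2 → queue [12, 11, 5, 1, 3, 2]
Visit 12; enqueue 10, 6, 4 → queue [11, 5, 1, 3, 2, 10, 6, 4]
Visit 11; enqueue 13 → queue [5, 1, 3, 2, 10, 6, 4, 13]
Visit 5; enqueue 9, 7 → queue [1, 3, 2, 10, 6, 4, 13, 9, 7]
Visit 1 → queue [3, 2, 10, 6, 4, 13, 9, 7]
Visit 3 → queue [2, 10, 6, 4, 13, 9, 7]
Visit 2; enqueue 14, 0 → queue [10, 6, 4, 13, 9, 7, 14, 0]
Visit 10 → queue [6, 4, 13, 9, 7, 14, 0]
Visit 6 → queue [4, 13, 9, 7, 14, 0]
Visit 4; enqueue 16 → queue [13, 9, 7, 14, 0, 16]
Visit 13 → queue [9, 7, 14, 0, 16]
Visit 9 → queue [7, 14, 0, 16]
Visit 7 → queue [14, 0, 16]
Visit 14 → queue [0, 16]
Visit 0 → queue [16]
Visit 16 → queue []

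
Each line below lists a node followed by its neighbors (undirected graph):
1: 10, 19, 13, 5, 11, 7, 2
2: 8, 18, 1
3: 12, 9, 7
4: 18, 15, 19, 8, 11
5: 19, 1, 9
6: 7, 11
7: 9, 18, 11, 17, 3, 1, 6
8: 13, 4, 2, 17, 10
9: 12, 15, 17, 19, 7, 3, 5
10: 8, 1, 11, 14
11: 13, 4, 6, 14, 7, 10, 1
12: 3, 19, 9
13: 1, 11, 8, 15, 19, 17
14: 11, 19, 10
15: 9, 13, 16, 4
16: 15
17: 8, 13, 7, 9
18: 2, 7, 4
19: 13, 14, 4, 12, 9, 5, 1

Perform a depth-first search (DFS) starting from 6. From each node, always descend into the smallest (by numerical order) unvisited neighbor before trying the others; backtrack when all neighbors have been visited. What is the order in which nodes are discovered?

6, 7, 1, 2, 8, 4, 11, 10, 14, 19, 5, 9, 3, 12, 15, 13, 17, 16, 18

Visit 6
6 → 7
7 → 1
1 → 2
2 → 8
8 → 4
4 → 11
11 → 10
10 → 14
14 → 19
19 → 5
5 → 9
9 → 3
3 → 12
9 → 15
15 → 13
13 → 17
15 → 16
4 → 18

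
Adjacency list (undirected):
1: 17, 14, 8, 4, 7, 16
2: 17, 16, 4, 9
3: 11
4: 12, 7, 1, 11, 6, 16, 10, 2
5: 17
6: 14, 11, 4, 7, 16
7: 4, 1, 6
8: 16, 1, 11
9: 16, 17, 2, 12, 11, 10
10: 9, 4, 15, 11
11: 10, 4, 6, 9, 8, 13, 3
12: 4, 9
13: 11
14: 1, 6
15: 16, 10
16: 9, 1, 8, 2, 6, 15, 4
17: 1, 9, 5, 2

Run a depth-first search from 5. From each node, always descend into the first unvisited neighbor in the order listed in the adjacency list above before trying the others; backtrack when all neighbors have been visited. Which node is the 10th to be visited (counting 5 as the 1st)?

Visit 5
5 → 17
17 → 1
1 → 14
14 → 6
6 → 11
11 → 10
10 → 9
9 → 16
16 → 8
16 → 2
2 → 4
4 → 12
4 → 7
16 → 15
11 → 13
11 → 3

Visit order: 5, 17, 1, 14, 6, 11, 10, 9, 16, 8, 2, 4, 12, 7, 15, 13, 3

8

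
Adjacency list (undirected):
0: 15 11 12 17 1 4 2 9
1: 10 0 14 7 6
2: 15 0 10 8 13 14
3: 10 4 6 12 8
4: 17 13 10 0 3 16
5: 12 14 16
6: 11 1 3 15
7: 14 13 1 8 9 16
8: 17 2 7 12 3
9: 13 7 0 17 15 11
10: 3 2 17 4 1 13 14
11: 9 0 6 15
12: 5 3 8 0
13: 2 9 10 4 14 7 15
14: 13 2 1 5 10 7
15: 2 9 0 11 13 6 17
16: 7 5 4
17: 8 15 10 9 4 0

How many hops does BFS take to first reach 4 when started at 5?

2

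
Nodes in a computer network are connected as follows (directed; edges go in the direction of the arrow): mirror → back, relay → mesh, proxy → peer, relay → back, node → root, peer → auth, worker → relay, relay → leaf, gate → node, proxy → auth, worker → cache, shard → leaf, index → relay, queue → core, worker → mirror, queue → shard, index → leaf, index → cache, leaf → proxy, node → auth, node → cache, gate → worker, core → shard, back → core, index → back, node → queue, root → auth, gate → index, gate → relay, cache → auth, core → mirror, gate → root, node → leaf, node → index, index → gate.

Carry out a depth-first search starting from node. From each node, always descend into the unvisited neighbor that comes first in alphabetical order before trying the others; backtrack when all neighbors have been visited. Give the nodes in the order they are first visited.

Visit node
node → auth
node → cache
node → index
index → back
back → core
core → mirror
core → shard
shard → leaf
leaf → proxy
proxy → peer
index → gate
gate → relay
relay → mesh
gate → root
gate → worker
node → queue

node → auth → cache → index → back → core → mirror → shard → leaf → proxy → peer → gate → relay → mesh → root → worker → queue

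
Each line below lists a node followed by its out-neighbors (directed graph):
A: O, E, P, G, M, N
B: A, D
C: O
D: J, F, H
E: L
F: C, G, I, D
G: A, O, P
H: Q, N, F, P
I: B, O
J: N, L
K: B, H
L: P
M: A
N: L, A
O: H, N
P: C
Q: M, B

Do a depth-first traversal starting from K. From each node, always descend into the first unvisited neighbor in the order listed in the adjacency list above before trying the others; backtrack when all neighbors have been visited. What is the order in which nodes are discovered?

Visit K
K → B
B → A
A → O
O → H
H → Q
Q → M
H → N
N → L
L → P
P → C
H → F
F → G
F → I
F → D
D → J
A → E

K -> B -> A -> O -> H -> Q -> M -> N -> L -> P -> C -> F -> G -> I -> D -> J -> E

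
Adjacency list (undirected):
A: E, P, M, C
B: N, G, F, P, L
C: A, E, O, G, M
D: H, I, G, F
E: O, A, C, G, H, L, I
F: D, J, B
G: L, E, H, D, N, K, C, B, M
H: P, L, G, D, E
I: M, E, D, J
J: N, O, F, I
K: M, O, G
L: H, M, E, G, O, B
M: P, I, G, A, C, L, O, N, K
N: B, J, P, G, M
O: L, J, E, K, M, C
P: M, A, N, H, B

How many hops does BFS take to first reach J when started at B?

Level 0: B
Level 1: F, G, L, N, P
Level 2: A, C, D, E, H, J, K, M, O
Level 3: I
J first appears at level 2.

2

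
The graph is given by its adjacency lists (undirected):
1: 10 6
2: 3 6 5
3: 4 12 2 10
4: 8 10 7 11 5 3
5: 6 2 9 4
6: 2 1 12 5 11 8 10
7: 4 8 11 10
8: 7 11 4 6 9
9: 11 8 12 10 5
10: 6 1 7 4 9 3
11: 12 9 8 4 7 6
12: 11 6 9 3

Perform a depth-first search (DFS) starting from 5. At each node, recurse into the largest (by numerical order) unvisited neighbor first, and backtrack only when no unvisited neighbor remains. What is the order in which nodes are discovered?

5, 9, 12, 11, 8, 7, 10, 6, 2, 3, 4, 1

Visit 5
5 → 9
9 → 12
12 → 11
11 → 8
8 → 7
7 → 10
10 → 6
6 → 2
2 → 3
3 → 4
6 → 1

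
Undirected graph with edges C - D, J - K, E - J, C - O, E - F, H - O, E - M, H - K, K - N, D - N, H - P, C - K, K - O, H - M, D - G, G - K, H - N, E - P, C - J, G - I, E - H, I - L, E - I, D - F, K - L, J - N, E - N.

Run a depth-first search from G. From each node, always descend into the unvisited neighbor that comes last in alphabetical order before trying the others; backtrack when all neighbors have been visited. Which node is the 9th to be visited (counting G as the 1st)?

C

Visit G
G → K
K → O
O → H
H → P
P → E
E → N
N → J
J → C
C → D
D → F
E → M
E → I
I → L

Visit order: G, K, O, H, P, E, N, J, C, D, F, M, I, L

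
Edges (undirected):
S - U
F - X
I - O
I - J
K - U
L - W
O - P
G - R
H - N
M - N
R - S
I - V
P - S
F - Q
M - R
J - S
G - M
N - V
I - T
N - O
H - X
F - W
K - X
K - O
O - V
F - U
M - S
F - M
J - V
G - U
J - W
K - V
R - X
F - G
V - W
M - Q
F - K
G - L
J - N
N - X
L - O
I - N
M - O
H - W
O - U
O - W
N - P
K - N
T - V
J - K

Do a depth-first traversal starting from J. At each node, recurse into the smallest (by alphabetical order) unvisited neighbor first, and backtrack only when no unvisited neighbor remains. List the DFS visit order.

J I N H W F G L O K U S M Q R X P V T

Visit J
J → I
I → N
N → H
H → W
W → F
F → G
G → L
L → O
O → K
K → U
U → S
S → M
M → Q
M → R
R → X
S → P
K → V
V → T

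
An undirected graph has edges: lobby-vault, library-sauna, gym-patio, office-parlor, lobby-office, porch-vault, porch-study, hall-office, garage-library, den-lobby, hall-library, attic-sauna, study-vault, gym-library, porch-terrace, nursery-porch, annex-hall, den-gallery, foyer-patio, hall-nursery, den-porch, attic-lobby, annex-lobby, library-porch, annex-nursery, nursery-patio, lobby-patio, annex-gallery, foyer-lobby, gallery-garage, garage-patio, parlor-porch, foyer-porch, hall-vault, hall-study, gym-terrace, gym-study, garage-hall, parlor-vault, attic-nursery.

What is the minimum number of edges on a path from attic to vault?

2

Level 0: attic
Level 1: lobby, nursery, sauna
Level 2: annex, den, foyer, hall, library, office, patio, porch, vault
Level 3: gallery, garage, gym, parlor, study, terrace
vault first appears at level 2.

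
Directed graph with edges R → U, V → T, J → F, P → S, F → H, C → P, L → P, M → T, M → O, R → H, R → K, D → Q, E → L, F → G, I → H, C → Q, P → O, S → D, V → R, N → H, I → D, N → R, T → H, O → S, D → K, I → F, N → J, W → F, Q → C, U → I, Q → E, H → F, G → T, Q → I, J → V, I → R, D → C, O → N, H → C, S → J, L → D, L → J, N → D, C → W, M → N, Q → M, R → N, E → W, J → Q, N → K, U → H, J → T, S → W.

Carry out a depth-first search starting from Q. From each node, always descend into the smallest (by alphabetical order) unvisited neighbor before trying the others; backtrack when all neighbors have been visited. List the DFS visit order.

Visit Q
Q → C
C → P
P → O
O → N
N → D
D → K
N → H
H → F
F → G
G → T
N → J
J → V
V → R
R → U
U → I
O → S
S → W
Q → E
E → L
Q → M

Q, C, P, O, N, D, K, H, F, G, T, J, V, R, U, I, S, W, E, L, M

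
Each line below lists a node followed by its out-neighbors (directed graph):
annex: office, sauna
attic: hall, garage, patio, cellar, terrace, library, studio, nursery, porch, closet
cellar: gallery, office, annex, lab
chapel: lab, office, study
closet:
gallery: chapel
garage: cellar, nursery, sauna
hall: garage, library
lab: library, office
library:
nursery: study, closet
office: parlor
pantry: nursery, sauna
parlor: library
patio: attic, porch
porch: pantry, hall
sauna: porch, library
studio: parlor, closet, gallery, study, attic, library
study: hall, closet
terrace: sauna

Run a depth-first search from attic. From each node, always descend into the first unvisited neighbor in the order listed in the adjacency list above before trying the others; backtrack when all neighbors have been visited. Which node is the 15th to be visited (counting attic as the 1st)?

porch

Visit attic
attic → hall
hall → garage
garage → cellar
cellar → gallery
gallery → chapel
chapel → lab
lab → library
lab → office
office → parlor
chapel → study
study → closet
cellar → annex
annex → sauna
sauna → porch
porch → pantry
pantry → nursery
attic → patio
attic → terrace
attic → studio

Visit order: attic, hall, garage, cellar, gallery, chapel, lab, library, office, parlor, study, closet, annex, sauna, porch, pantry, nursery, patio, terrace, studio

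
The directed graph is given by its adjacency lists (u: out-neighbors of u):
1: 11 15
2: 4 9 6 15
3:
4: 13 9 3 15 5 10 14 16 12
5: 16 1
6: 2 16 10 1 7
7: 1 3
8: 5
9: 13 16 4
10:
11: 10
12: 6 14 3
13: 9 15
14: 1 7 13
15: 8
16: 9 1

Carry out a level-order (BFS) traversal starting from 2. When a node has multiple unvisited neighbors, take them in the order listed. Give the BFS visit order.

Visit 2; enqueue 4, 9, 6, 15 → queue [4, 9, 6, 15]
Visit 4; enqueue 13, 3, 5, 10, 14, 16, 12 → queue [9, 6, 15, 13, 3, 5, 10, 14, 16, 12]
Visit 9 → queue [6, 15, 13, 3, 5, 10, 14, 16, 12]
Visit 6; enqueue 1, 7 → queue [15, 13, 3, 5, 10, 14, 16, 12, 1, 7]
Visit 15; enqueue 8 → queue [13, 3, 5, 10, 14, 16, 12, 1, 7, 8]
Visit 13 → queue [3, 5, 10, 14, 16, 12, 1, 7, 8]
Visit 3 → queue [5, 10, 14, 16, 12, 1, 7, 8]
Visit 5 → queue [10, 14, 16, 12, 1, 7, 8]
Visit 10 → queue [14, 16, 12, 1, 7, 8]
Visit 14 → queue [16, 12, 1, 7, 8]
Visit 16 → queue [12, 1, 7, 8]
Visit 12 → queue [1, 7, 8]
Visit 1; enqueue 11 → queue [7, 8, 11]
Visit 7 → queue [8, 11]
Visit 8 → queue [11]
Visit 11 → queue []

2, 4, 9, 6, 15, 13, 3, 5, 10, 14, 16, 12, 1, 7, 8, 11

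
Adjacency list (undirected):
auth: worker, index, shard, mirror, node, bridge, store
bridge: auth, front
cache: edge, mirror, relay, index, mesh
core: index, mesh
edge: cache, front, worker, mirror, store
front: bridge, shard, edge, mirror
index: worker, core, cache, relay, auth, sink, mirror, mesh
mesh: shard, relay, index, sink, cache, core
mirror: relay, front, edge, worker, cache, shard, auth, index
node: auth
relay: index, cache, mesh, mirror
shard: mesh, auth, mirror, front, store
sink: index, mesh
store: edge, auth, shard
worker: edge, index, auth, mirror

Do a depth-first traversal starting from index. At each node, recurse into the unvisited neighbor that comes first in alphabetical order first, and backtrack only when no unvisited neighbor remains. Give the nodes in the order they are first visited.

Visit index
index → auth
auth → bridge
bridge → front
front → edge
edge → cache
cache → mesh
mesh → core
mesh → relay
relay → mirror
mirror → shard
shard → store
mirror → worker
mesh → sink
auth → node

index, auth, bridge, front, edge, cache, mesh, core, relay, mirror, shard, store, worker, sink, node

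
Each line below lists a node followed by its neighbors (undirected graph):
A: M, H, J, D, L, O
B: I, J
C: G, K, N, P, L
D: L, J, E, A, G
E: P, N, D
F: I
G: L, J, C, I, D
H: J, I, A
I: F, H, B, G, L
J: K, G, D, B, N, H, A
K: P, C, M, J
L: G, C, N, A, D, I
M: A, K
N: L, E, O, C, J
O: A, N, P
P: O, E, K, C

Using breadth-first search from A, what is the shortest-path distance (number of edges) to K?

Level 0: A
Level 1: D, H, J, L, M, O
Level 2: B, C, E, G, I, K, N, P
Level 3: F
K first appears at level 2.

2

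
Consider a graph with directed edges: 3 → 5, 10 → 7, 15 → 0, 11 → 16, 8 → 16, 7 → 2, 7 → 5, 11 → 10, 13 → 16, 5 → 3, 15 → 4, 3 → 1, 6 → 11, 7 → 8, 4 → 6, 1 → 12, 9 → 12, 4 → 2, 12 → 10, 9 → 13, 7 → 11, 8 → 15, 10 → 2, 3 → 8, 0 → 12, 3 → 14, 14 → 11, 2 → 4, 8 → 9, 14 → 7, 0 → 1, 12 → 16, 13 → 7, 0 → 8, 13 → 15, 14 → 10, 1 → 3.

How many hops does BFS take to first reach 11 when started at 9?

3

Level 0: 9
Level 1: 12, 13
Level 2: 7, 10, 15, 16
Level 3: 0, 2, 4, 5, 8, 11
Level 4: 1, 3, 6
Level 5: 14
11 first appears at level 3.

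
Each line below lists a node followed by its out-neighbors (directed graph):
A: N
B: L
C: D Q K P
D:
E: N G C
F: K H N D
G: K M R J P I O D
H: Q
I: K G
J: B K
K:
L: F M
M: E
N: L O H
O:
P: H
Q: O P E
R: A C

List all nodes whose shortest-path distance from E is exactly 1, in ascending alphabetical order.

C, G, N

Level 0: E
Level 1: C, G, N
Level 2: D, H, I, J, K, L, M, O, P, Q, R
Level 3: A, B, F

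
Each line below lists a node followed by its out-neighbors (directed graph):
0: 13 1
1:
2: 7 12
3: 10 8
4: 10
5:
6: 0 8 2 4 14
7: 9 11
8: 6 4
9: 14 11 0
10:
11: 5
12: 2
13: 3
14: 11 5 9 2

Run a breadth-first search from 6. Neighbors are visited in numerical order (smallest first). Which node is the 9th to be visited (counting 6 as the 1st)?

7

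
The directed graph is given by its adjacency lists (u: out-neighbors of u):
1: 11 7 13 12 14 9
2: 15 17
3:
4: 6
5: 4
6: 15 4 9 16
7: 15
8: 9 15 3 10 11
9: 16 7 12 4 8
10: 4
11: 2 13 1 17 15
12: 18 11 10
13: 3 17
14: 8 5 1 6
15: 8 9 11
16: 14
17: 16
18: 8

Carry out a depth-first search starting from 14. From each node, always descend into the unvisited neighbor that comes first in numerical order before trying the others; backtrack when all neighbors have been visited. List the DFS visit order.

14, 1, 7, 15, 8, 3, 9, 4, 6, 16, 12, 10, 11, 2, 17, 13, 18, 5

Visit 14
14 → 1
1 → 7
7 → 15
15 → 8
8 → 3
8 → 9
9 → 4
4 → 6
6 → 16
9 → 12
12 → 10
12 → 11
11 → 2
2 → 17
11 → 13
12 → 18
14 → 5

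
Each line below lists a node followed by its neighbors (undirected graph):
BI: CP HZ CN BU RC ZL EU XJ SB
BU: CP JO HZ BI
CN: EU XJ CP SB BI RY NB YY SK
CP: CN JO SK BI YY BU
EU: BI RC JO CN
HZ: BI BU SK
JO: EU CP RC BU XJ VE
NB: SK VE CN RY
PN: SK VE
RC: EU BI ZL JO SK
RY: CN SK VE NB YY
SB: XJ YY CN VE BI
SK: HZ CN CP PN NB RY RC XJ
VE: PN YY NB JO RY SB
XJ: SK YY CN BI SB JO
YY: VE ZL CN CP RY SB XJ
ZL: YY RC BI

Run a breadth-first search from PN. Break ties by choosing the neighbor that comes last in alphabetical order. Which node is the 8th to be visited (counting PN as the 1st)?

Visit PN; enqueue VE, SK → queue [VE, SK]
Visit VE; enqueue YY, SB, RY, NB, JO → queue [SK, YY, SB, RY, NB, JO]
Visit SK; enqueue XJ, RC, HZ, CP, CN → queue [YY, SB, RY, NB, JO, XJ, RC, HZ, CP, CN]
Visit YY; enqueue ZL → queue [SB, RY, NB, JO, XJ, RC, HZ, CP, CN, ZL]
Visit SB; enqueue BI → queue [RY, NB, JO, XJ, RC, HZ, CP, CN, ZL, BI]
Visit RY → queue [NB, JO, XJ, RC, HZ, CP, CN, ZL, BI]
Visit NB → queue [JO, XJ, RC, HZ, CP, CN, ZL, BI]
Visit JO; enqueue EU, BU → queue [XJ, RC, HZ, CP, CN, ZL, BI, EU, BU]
Visit XJ → queue [RC, HZ, CP, CN, ZL, BI, EU, BU]
Visit RC → queue [HZ, CP, CN, ZL, BI, EU, BU]
Visit HZ → queue [CP, CN, ZL, BI, EU, BU]
Visit CP → queue [CN, ZL, BI, EU, BU]
Visit CN → queue [ZL, BI, EU, BU]
Visit ZL → queue [BI, EU, BU]
Visit BI → queue [EU, BU]
Visit EU → queue [BU]
Visit BU → queue []

Visit order: PN, VE, SK, YY, SB, RY, NB, JO, XJ, RC, HZ, CP, CN, ZL, BI, EU, BU

JO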